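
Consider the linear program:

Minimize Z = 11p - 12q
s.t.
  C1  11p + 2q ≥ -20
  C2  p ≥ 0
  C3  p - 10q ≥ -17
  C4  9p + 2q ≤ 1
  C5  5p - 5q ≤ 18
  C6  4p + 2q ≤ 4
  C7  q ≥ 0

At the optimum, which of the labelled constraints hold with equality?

Corner points and Z = 11p - 12q:
  (0, 1/2) → Z = -6
  (0, 0) → Z = 0
  (1/9, 0) → Z = 11/9

The minimum is at (0, 1/2). Substituting into each constraint, equality holds for C2 and C4; the remaining constraints have slack.

C2 and C4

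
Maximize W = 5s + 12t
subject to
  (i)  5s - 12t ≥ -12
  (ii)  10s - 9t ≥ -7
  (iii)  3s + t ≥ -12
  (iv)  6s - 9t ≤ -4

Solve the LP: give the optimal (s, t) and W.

The optimum lies where 5s - 12t = -12 and 6s - 9t = -4.
Solving simultaneously gives s = 20/9, t = 52/27.

s = 20/9, t = 52/27, maximum W = 308/9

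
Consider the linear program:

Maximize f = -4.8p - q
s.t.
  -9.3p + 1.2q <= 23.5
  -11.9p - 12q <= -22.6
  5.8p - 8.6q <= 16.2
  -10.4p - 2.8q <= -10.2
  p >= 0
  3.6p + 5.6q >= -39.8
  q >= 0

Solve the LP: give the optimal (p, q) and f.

p = 0, q = 51/14, maximum f = -51/14

Feasible corners and f = -4.8p - q:
  (0, 235/12) → f = -235/12
  (1478/2287, 5683/4574) → f = -99359/22870
  (226/119, 0) → f = -5424/595
  (81/29, 0) → f = -1944/145
  (0, 51/14) → f = -51/14
The feasible region is unbounded (it extends along (4, 31), (43, 29)), but f strictly decreases along every unbounded feasible direction, so there is no improving ray and the maximum is attained at a vertex.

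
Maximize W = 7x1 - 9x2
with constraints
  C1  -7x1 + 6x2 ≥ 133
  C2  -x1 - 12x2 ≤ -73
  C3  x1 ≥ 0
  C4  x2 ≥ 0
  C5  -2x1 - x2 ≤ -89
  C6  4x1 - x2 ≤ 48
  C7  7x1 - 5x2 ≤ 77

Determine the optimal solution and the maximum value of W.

x1 = 401/19, x2 = 889/19, maximum W = -5194/19

The feasible region is unbounded (it extends along (0, 1), (1, 4)), but W strictly decreases along every unbounded feasible direction, so there is no improving ray and the maximum is attained at a vertex.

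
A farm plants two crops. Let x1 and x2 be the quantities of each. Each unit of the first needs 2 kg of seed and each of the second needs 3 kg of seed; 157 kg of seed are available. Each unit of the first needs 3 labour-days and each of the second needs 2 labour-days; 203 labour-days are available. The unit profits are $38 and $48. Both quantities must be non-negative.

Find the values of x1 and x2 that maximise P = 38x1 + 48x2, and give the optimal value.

Feasible corners and P = 38x1 + 48x2:
  (0, 0) → P = 0
  (0, 157/3) → P = 2512
  (203/3, 0) → P = 7714/3
  (59, 13) → P = 2866

At the optimal vertex, 2x1 + 3x2 = 157 and 3x1 + 2x2 = 203.
Solving simultaneously gives x1 = 59, x2 = 13.

x1 = 59, x2 = 13, maximum P = 2866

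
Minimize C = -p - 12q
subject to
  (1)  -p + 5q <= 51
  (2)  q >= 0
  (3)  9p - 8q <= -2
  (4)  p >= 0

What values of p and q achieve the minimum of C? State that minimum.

Corner points and C = -p - 12q:
  (398/37, 457/37) → C = -5882/37
  (0, 51/5) → C = -612/5
  (0, 1/4) → C = -3

The binding constraints are -p + 5q = 51 and 9p - 8q = -2.
Solving simultaneously gives p = 398/37, q = 457/37.

p = 398/37, q = 457/37, minimum C = -5882/37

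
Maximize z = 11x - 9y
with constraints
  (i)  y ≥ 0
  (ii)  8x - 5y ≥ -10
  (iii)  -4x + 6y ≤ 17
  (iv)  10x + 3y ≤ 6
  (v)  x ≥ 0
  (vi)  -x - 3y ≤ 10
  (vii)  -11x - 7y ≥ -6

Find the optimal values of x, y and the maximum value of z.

The binding constraints are y = 0 and -11x - 7y = -6.
Solving simultaneously gives x = 6/11, y = 0.

x = 6/11, y = 0, maximum z = 6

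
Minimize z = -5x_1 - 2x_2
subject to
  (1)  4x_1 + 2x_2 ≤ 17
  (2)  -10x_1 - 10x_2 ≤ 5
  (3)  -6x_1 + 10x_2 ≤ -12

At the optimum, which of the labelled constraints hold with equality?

(1) and (2)

Extreme points and z = -5x_1 - 2x_2:
  (9, -19/2) → z = -26
  (97/26, 27/26) → z = -539/26
  (7/16, -15/16) → z = -5/16

The minimum is at (9, -19/2). Substituting into each constraint, equality holds for (1) and (2); the remaining constraints have slack.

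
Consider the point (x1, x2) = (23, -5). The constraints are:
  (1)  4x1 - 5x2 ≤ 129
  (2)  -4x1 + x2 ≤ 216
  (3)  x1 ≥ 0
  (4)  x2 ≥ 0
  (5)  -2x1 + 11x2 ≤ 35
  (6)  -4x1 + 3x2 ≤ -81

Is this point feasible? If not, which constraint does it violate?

not feasible — violates (4)

Constraint (4): x2 = -5, which is not ≥ 0. All other constraints are satisfied.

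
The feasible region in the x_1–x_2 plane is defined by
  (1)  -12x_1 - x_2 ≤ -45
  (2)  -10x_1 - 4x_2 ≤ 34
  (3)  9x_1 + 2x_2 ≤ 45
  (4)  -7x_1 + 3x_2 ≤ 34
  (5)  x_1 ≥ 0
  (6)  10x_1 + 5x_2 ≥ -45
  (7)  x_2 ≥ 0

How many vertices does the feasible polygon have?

3

Pairwise boundary intersections that survive every other constraint:
  (3, 9)
  (15/4, 0)
  (5, 0)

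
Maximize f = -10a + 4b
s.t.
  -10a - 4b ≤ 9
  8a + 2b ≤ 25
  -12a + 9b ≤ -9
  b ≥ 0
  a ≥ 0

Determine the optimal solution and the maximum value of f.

Feasible corners and f = -10a + 4b:
  (81/32, 19/8) → f = -253/16
  (25/8, 0) → f = -125/4
  (3/4, 0) → f = -15/2

The binding constraints are -12a + 9b = -9 and b = 0.
Solving simultaneously gives a = 3/4, b = 0.

a = 3/4, b = 0, maximum f = -15/2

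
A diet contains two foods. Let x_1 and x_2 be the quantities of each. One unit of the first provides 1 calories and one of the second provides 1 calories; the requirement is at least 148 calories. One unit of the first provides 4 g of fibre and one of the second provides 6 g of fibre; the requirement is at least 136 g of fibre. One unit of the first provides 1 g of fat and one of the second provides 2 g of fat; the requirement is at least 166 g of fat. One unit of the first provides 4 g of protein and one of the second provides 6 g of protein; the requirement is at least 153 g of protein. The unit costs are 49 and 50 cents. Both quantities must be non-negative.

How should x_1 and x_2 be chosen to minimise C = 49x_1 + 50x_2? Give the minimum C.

x_1 = 130, x_2 = 18, minimum C = 7270

The feasible region is unbounded (it extends along (0, 1), (1, 0)), but C strictly increases along every unbounded feasible direction, so there is no improving ray and the minimum is attained at a vertex.

The optimum lies where x_1 + x_2 = 148 and x_1 + 2x_2 = 166.
Solving simultaneously gives x_1 = 130, x_2 = 18.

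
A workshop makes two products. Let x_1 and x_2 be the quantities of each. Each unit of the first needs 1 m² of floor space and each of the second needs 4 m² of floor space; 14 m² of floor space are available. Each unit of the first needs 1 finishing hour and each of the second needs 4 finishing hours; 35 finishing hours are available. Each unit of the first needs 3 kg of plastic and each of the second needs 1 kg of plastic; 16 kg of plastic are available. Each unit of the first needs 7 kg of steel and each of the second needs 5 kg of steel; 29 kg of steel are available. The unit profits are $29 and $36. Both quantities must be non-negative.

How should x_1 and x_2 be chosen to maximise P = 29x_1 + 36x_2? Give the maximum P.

Corner points and P = 29x_1 + 36x_2:
  (0, 0) → P = 0
  (0, 7/2) → P = 126
  (29/7, 0) → P = 841/7
  (2, 3) → P = 166

The optimum lies where x_1 + 4x_2 = 14 and 7x_1 + 5x_2 = 29.
Solving simultaneously gives x_1 = 2, x_2 = 3.

x_1 = 2, x_2 = 3, maximum P = 166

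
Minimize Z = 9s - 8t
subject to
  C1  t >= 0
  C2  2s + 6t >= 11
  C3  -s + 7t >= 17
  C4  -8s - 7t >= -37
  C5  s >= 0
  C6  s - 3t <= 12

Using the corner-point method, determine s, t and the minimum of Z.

Extreme points and Z = 9s - 8t:
  (20/9, 173/63) → Z = -124/63
  (0, 17/7) → Z = -136/7
  (0, 37/7) → Z = -296/7

s = 0, t = 37/7, minimum Z = -296/7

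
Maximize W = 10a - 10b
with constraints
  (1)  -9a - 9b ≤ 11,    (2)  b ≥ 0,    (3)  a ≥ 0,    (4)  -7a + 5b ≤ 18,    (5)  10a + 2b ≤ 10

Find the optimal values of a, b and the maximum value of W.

a = 1, b = 0, maximum W = 10

Corner points and W = 10a - 10b:
  (0, 0) → W = 0
  (1, 0) → W = 10
  (0, 18/5) → W = -36
  (7/32, 125/32) → W = -295/8

At the optimal vertex, b = 0 and 10a + 2b = 10.
Solving simultaneously gives a = 1, b = 0.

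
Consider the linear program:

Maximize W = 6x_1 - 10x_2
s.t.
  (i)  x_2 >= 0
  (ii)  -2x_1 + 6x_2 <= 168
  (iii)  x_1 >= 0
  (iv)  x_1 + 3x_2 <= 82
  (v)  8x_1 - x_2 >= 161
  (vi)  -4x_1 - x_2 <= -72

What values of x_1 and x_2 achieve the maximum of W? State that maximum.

x_1 = 82, x_2 = 0, maximum W = 492

Feasible corners and W = 6x_1 - 10x_2:
  (82, 0) → W = 492
  (161/8, 0) → W = 483/4
  (113/5, 99/5) → W = -312/5

The binding constraints are x_2 = 0 and x_1 + 3x_2 = 82.
Solving simultaneously gives x_1 = 82, x_2 = 0.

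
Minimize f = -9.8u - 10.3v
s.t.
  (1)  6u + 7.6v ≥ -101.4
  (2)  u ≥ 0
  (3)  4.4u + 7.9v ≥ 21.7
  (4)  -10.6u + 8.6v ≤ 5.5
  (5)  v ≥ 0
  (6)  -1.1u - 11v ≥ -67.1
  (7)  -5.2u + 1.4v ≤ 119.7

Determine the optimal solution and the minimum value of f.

u = 61, v = 0, minimum f = -597.8

Corner points and f = -9.8u - 10.3v:
  (14317/12158, 12711/6079) → f = -1005383/30395
  (217/44, 0) → f = -10633/220
  (2348/573, 6521/1146) → f = -1131871/11460
  (61, 0) → f = -2989/5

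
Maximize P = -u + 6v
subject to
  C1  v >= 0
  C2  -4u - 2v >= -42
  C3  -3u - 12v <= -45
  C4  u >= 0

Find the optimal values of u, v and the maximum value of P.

u = 0, v = 21, maximum P = 126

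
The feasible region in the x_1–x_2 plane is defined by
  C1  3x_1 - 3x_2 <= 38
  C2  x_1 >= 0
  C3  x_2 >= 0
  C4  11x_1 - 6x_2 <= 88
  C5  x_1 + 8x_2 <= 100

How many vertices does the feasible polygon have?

Intersecting each pair of boundary lines and keeping only the points that satisfy every inequality leaves:
  (0, 0)
  (0, 25/2)
  (8, 0)
  (652/47, 506/47)

4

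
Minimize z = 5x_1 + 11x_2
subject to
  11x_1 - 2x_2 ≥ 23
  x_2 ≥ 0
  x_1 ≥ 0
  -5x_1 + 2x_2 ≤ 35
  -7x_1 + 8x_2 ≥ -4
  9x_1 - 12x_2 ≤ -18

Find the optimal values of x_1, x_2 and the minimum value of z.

x_1 = 52/19, x_2 = 135/38, minimum z = 2005/38

Extreme points and z = 5x_1 + 11x_2:
  (29/3, 125/3) → z = 1520/3
  (52/19, 135/38) → z = 2005/38
  (16, 27/2) → z = 457/2
The feasible region is unbounded (it extends along (8, 7), (2, 5)), but z strictly increases along every unbounded feasible direction, so there is no improving ray and the minimum is attained at a vertex.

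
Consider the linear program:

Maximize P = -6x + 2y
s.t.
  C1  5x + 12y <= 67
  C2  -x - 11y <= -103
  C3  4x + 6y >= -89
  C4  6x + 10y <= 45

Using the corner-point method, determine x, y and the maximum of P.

x = -245/3, y = 713/18, maximum P = 5123/9

Vertices and P = -6x + 2y:
  (-499/43, 448/43) → P = 3890/43
  (-245/3, 713/18) → P = 5123/9
  (-1597/38, 501/38) → P = 5292/19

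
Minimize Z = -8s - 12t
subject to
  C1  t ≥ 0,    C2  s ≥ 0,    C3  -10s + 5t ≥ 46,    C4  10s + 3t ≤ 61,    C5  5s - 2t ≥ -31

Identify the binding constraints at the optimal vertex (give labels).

C4 and C5

Extreme points and Z = -8s - 12t:
  (0, 46/5) → Z = -552/5
  (0, 31/2) → Z = -186
  (167/80, 107/8) → Z = -886/5
  (29/35, 123/7) → Z = -7612/35

The minimum is at (29/35, 123/7). Substituting into each constraint, equality holds for C4 and C5; the remaining constraints have slack.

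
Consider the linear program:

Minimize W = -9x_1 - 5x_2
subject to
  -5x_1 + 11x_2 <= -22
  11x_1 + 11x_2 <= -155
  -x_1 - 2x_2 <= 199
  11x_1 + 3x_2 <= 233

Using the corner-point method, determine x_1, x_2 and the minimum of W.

x_1 = 757/22, x_2 = -97/2, minimum W = -739/11

Vertices and W = -9x_1 - 5x_2:
  (-133/16, -1017/176) → W = 4563/44
  (-715/7, -339/7) → W = 8130/7
  (757/22, -97/2) → W = -739/11
  (1063/19, -2422/19) → W = 2543/19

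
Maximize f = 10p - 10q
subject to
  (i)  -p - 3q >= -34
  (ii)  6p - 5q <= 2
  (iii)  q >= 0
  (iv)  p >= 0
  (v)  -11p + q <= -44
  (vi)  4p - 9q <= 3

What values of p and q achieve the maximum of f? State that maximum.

p = 218/49, q = 242/49, maximum f = -240/49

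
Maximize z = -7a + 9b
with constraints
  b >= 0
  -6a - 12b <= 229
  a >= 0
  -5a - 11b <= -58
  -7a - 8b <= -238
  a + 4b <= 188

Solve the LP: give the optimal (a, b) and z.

Corner points and z = -7a + 9b:
  (34, 0) → z = -238
  (188, 0) → z = -1316
  (0, 119/4) → z = 1071/4
  (0, 47) → z = 423

a = 0, b = 47, maximum z = 423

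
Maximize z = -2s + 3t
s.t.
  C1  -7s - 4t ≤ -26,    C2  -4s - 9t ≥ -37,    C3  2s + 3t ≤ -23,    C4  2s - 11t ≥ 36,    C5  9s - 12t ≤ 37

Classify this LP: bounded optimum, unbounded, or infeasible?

infeasible

The boundaries -7s - 4t = -26 and 2s + 3t = -23 meet at (170/13, -213/13), but that point violates 9s - 12t ≤ 37. Every candidate vertex is excluded by some other constraint, so the feasible region is empty.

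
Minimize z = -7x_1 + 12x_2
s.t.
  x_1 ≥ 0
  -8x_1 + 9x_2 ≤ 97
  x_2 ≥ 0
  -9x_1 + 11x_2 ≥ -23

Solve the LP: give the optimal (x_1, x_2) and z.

x_1 = 23/9, x_2 = 0, minimum z = -161/9

Extreme points and z = -7x_1 + 12x_2:
  (0, 97/9) → z = 388/3
  (0, 0) → z = 0
  (23/9, 0) → z = -161/9
The feasible region is unbounded (it extends along (11, 9), (9, 8)), but z strictly increases along every unbounded feasible direction, so there is no improving ray and the minimum is attained at a vertex.

The binding constraints are x_2 = 0 and -9x_1 + 11x_2 = -23.
Solving simultaneously gives x_1 = 23/9, x_2 = 0.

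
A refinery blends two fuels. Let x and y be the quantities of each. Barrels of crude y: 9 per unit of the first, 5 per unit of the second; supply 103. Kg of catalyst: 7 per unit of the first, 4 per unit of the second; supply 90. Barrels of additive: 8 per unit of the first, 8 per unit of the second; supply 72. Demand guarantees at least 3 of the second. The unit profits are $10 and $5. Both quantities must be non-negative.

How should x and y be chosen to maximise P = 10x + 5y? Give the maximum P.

x = 6, y = 3, maximum P = 75

Corner points and P = 10x + 5y:
  (0, 9) → P = 45
  (0, 3) → P = 15
  (6, 3) → P = 75

At the optimal vertex, 8x + 8y = 72 and y = 3.
Solving simultaneously gives x = 6, y = 3.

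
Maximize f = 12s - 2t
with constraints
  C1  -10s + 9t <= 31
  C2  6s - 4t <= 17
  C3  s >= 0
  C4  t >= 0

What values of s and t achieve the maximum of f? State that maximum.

Feasible corners and f = 12s - 2t:
  (277/14, 178/7) → f = 1306/7
  (0, 31/9) → f = -62/9
  (17/6, 0) → f = 34
  (0, 0) → f = 0

s = 277/14, t = 178/7, maximum f = 1306/7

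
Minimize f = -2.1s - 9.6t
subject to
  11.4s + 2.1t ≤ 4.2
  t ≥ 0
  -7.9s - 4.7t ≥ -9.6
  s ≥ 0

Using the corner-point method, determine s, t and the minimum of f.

Extreme points and f = -2.1s - 9.6t:
  (7/19, 0) → f = -147/190
  (0, 2) → f = -96/5
  (0, 0) → f = 0

At the optimal vertex, 11.4s + 2.1t = 4.2 and s = 0.
Solving simultaneously gives s = 0, t = 2.

s = 0, t = 2, minimum f = -19.2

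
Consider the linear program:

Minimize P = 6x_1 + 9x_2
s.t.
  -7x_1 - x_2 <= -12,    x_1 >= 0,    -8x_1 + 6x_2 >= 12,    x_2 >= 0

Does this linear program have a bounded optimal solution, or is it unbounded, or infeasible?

Vertices and P = 6x_1 + 9x_2:
  (0, 12) → P = 108
  (6/5, 18/5) → P = 198/5
The feasible region has finitely many vertices and no improving ray; the minimum is 198/5 at (6/5, 18/5).

bounded optimum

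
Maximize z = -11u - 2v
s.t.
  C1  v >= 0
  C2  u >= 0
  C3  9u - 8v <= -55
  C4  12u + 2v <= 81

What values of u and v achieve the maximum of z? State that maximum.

Corner points and z = -11u - 2v:
  (0, 55/8) → z = -55/4
  (0, 81/2) → z = -81
  (269/57, 463/38) → z = -4348/57

u = 0, v = 55/8, maximum z = -55/4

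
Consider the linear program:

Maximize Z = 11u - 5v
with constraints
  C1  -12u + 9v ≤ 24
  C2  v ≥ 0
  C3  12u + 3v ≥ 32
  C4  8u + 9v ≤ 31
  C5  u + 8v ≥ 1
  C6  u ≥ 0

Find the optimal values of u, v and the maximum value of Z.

u = 31/8, v = 0, maximum Z = 341/8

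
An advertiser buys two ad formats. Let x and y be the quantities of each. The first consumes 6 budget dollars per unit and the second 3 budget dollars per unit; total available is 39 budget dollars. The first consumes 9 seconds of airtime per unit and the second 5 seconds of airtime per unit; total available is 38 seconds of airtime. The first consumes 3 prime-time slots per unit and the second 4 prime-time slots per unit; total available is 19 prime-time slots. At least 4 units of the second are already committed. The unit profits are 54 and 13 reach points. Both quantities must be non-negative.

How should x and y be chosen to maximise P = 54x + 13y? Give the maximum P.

x = 1, y = 4, maximum P = 106

Feasible corners and P = 54x + 13y:
  (0, 19/4) → P = 247/4
  (0, 4) → P = 52
  (1, 4) → P = 106

The optimum lies where 3x + 4y = 19 and y = 4.
Solving simultaneously gives x = 1, y = 4.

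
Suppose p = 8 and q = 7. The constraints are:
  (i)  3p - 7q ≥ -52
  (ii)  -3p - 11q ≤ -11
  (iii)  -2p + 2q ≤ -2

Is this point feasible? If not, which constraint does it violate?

feasible

(i): -25 ≥ -52 ✓
(ii): -101 ≤ -11 ✓
(iii): -2 ≤ -2 ✓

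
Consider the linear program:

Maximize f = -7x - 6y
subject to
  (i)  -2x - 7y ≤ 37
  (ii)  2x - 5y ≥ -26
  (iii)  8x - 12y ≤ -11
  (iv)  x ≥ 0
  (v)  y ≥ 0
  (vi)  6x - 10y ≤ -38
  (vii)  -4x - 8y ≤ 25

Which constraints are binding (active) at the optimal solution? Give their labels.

(iv) and (vi)

Vertices and f = -7x - 6y:
  (0, 26/5) → f = -156/5
  (7, 8) → f = -97
  (0, 19/5) → f = -114/5

The maximum is at (0, 19/5). Substituting into each constraint, equality holds for (iv) and (vi); the remaining constraints have slack.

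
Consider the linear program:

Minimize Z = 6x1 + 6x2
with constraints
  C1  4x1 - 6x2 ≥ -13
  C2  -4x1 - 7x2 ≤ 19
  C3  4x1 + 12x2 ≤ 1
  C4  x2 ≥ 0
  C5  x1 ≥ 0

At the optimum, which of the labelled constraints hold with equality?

Extreme points and Z = 6x1 + 6x2:
  (1/4, 0) → Z = 3/2
  (0, 1/12) → Z = 1/2
  (0, 0) → Z = 0

The minimum is at (0, 0). Substituting into each constraint, equality holds for C4 and C5; the remaining constraints have slack.

C4 and C5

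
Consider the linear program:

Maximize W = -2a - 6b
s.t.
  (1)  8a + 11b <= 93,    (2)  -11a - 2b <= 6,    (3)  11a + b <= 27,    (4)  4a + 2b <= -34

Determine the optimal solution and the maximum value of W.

Vertices and W = -2a - 6b:
  (60/11, -33) → W = 2058/11
  (4, -25) → W = 142
  (44/9, -241/9) → W = 1358/9

a = 60/11, b = -33, maximum W = 2058/11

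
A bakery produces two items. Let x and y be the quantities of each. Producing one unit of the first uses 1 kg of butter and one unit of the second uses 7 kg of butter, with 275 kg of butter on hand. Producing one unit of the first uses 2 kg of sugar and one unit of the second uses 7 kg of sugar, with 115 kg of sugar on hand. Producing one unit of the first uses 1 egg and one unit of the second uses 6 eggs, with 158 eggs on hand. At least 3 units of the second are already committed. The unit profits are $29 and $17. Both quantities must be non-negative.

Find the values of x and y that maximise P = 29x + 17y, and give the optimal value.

x = 47, y = 3, maximum P = 1414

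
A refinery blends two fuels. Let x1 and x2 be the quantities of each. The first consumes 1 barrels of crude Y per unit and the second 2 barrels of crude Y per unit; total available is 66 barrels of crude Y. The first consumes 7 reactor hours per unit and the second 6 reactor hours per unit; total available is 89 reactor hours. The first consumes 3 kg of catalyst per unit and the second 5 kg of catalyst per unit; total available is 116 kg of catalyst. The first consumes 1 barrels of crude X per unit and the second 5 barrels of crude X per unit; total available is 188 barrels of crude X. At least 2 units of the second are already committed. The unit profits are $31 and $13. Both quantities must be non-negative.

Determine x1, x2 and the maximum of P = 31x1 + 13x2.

x1 = 11, x2 = 2, maximum P = 367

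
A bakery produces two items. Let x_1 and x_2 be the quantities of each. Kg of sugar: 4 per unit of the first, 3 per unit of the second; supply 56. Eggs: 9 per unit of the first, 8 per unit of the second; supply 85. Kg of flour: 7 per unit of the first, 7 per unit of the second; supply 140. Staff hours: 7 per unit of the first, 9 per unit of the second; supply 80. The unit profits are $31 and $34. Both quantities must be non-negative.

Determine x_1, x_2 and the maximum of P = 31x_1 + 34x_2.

Extreme points and P = 31x_1 + 34x_2:
  (0, 0) → P = 0
  (0, 80/9) → P = 2720/9
  (85/9, 0) → P = 2635/9
  (5, 5) → P = 325

The binding constraints are 9x_1 + 8x_2 = 85 and 7x_1 + 9x_2 = 80.
Solving simultaneously gives x_1 = 5, x_2 = 5.

x_1 = 5, x_2 = 5, maximum P = 325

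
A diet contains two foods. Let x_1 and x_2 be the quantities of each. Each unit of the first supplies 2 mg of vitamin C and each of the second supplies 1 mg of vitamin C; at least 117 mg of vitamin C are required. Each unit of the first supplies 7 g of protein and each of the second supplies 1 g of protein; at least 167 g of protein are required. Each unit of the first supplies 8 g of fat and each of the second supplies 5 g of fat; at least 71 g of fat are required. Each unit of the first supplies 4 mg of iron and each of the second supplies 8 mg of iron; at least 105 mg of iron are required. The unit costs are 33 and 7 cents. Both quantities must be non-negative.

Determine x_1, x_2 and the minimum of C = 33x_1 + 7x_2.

x_1 = 10, x_2 = 97, minimum C = 1009

Feasible corners and C = 33x_1 + 7x_2:
  (0, 167) → C = 1169
  (117/2, 0) → C = 3861/2
  (10, 97) → C = 1009
The feasible region is unbounded (it extends along (0, 1), (1, 0)), but C strictly increases along every unbounded feasible direction, so there is no improving ray and the minimum is attained at a vertex.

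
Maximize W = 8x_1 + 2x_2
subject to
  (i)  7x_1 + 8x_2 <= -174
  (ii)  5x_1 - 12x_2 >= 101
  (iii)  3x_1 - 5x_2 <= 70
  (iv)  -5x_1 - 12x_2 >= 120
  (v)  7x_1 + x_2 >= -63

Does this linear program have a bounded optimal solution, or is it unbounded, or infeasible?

bounded optimum

Vertices and W = 8x_1 + 2x_2:
  (-310/59, -1012/59) → W = -4504/59
  (-330/49, -111/7) → W = -4194/49
  (-245/38, -679/38) → W = -1659/19
The feasible region has finitely many vertices and no improving ray; the maximum is -4504/59 at (-310/59, -1012/59).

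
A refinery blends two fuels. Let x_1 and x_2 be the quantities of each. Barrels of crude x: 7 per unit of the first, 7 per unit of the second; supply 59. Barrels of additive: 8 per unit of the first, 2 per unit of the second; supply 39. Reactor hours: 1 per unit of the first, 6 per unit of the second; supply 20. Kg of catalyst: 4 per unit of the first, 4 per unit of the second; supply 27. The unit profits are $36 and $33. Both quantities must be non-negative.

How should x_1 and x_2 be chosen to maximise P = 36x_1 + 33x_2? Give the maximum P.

Feasible corners and P = 36x_1 + 33x_2:
  (0, 0) → P = 0
  (0, 10/3) → P = 110
  (39/8, 0) → P = 351/2
  (17/4, 5/2) → P = 471/2
  (41/10, 53/20) → P = 4701/20

x_1 = 17/4, x_2 = 5/2, maximum P = 471/2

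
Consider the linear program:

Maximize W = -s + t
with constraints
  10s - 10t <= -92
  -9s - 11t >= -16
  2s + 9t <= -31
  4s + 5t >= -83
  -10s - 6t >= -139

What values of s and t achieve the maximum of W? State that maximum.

Feasible corners and W = -s + t:
  (-569/55, -63/55) → W = 46/5
  (-43/3, -77/15) → W = 46/5
  (-296/13, 21/13) → W = 317/13

s = -296/13, t = 21/13, maximum W = 317/13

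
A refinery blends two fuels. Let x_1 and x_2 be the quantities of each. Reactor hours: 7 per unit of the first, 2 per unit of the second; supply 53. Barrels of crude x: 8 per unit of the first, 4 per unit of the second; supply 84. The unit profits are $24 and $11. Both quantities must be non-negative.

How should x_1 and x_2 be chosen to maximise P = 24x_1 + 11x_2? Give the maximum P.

Corner points and P = 24x_1 + 11x_2:
  (0, 0) → P = 0
  (0, 21) → P = 231
  (53/7, 0) → P = 1272/7
  (11/3, 41/3) → P = 715/3

x_1 = 11/3, x_2 = 41/3, maximum P = 715/3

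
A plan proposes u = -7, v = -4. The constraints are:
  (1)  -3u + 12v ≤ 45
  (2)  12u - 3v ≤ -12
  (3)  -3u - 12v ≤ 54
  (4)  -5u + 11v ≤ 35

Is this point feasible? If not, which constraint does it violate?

Constraint (3): -3u - 12v = 69, which is not ≤ 54. All other constraints are satisfied.

not feasible — violates (3)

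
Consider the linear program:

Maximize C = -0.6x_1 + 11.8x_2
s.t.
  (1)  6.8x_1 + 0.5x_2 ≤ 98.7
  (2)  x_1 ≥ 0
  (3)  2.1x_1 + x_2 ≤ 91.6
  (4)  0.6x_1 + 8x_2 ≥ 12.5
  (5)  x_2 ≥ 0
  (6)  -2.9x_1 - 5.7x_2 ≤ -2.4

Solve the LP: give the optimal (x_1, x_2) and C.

Extreme points and C = -0.6x_1 + 11.8x_2:
  (46/5, 1807/25) → C = 105923/125
  (15667/1082, 1289/2705) → C = -82903/27050
  (0, 458/5) → C = 27022/25
  (0, 25/16) → C = 295/16

x_1 = 0, x_2 = 91.6, maximum C = 1080.88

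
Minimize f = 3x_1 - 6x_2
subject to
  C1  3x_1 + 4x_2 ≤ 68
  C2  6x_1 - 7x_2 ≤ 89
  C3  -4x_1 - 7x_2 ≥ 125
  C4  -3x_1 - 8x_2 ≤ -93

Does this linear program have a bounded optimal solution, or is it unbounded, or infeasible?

unbounded

From the feasible point (-1651/11, 747/11), moving in the direction (-8, 3) keeps every constraint satisfied while f decreases without bound.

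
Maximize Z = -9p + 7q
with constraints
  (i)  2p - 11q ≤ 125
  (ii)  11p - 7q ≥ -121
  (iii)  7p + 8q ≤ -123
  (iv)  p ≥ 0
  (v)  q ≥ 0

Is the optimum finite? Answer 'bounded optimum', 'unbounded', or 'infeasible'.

The boundaries 2p - 11q = 125 and q = 0 meet at (125/2, 0), but that point violates 7p + 8q ≤ -123. Every candidate vertex is excluded by some other constraint, so the feasible region is empty.

infeasible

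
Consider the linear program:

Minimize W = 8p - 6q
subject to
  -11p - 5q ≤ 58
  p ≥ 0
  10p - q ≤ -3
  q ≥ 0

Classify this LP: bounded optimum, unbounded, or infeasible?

From the feasible point (0, 3), moving in the direction (0, 1) keeps every constraint satisfied while W decreases without bound.

unbounded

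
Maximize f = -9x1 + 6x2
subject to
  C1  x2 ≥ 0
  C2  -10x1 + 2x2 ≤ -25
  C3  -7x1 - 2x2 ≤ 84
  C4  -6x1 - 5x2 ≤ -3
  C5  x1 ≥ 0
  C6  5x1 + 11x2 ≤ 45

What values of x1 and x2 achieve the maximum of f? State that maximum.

x1 = 73/24, x2 = 65/24, maximum f = -89/8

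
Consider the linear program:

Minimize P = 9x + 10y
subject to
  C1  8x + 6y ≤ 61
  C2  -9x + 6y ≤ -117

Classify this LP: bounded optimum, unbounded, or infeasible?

From the feasible point (178/17, -129/34), moving in the direction (-6, -9) keeps every constraint satisfied while P decreases without bound.

unbounded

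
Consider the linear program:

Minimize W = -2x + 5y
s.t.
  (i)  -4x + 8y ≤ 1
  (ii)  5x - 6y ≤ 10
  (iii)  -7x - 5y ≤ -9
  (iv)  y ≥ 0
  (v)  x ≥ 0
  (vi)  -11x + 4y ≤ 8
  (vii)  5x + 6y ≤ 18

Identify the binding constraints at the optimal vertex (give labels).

Feasible corners and W = -2x + 5y:
  (67/76, 43/76) → W = 81/76
  (69/32, 77/64) → W = 109/64
  (2, 0) → W = -4
  (14/5, 2/3) → W = -34/15
  (9/7, 0) → W = -18/7

The minimum is at (2, 0). Substituting into each constraint, equality holds for (ii) and (iv); the remaining constraints have slack.

(ii) and (iv)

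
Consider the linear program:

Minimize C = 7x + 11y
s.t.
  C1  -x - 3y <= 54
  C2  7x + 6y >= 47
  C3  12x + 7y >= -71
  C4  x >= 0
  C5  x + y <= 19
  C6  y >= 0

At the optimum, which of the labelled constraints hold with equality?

Corner points and C = 7x + 11y:
  (0, 47/6) → C = 517/6
  (47/7, 0) → C = 47
  (0, 19) → C = 209
  (19, 0) → C = 133

The minimum is at (47/7, 0). Substituting into each constraint, equality holds for C2 and C6; the remaining constraints have slack.

C2 and C6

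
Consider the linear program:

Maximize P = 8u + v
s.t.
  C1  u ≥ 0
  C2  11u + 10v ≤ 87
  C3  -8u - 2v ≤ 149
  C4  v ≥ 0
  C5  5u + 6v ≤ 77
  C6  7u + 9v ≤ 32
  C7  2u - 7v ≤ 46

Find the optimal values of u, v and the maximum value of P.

u = 32/7, v = 0, maximum P = 256/7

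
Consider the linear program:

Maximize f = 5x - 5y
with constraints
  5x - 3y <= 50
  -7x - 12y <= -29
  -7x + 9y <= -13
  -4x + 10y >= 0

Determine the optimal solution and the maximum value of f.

x = 250/19, y = 100/19, maximum f = 750/19

Vertices and f = 5x - 5y:
  (137/8, 95/8) → f = 105/4
  (250/19, 100/19) → f = 750/19
  (65/17, 26/17) → f = 195/17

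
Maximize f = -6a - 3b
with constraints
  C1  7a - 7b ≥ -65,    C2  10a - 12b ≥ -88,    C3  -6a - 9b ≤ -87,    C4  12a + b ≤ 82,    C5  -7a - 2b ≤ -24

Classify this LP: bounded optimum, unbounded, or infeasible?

Feasible corners and f = -6a - 3b:
  (14/9, 233/27) → f = -317/9
  (64/11, 134/11) → f = -786/11
  (217/34, 92/17) → f = -927/17
The feasible region has finitely many vertices and no improving ray; the maximum is -317/9 at (14/9, 233/27).

bounded optimum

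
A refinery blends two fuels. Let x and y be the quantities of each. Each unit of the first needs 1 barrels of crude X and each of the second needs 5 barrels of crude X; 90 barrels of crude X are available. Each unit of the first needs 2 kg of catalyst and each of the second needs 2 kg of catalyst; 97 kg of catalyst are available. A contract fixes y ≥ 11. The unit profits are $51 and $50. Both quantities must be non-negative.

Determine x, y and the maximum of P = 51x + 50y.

x = 35, y = 11, maximum P = 2335

Corner points and P = 51x + 50y:
  (0, 18) → P = 900
  (0, 11) → P = 550
  (35, 11) → P = 2335

The optimum lies where x + 5y = 90 and y = 11.
Solving simultaneously gives x = 35, y = 11.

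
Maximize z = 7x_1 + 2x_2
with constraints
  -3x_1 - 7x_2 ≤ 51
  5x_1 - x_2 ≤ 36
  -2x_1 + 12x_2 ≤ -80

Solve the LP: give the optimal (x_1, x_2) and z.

Feasible corners and z = 7x_1 + 2x_2:
  (201/38, -363/38) → z = 681/38
  (-26/25, -171/25) → z = -524/25
  (176/29, -164/29) → z = 904/29

x_1 = 176/29, x_2 = -164/29, maximum z = 904/29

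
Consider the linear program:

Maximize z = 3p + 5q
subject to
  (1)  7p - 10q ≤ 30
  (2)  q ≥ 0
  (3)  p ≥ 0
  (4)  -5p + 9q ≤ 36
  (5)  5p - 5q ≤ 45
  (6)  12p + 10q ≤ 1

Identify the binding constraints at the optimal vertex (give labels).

Feasible corners and z = 3p + 5q:
  (0, 0) → z = 0
  (1/12, 0) → z = 1/4
  (0, 1/10) → z = 1/2

The maximum is at (0, 1/10). Substituting into each constraint, equality holds for (3) and (6); the remaining constraints have slack.

(3) and (6)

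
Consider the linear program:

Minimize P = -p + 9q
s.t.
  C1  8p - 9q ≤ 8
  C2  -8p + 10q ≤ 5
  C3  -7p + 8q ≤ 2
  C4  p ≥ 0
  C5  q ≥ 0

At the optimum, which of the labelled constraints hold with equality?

C1 and C5

Vertices and P = -p + 9q:
  (125/8, 13) → P = 811/8
  (1, 0) → P = -1
  (10/3, 19/6) → P = 151/6
  (0, 1/4) → P = 9/4
  (0, 0) → P = 0

The minimum is at (1, 0). Substituting into each constraint, equality holds for C1 and C5; the remaining constraints have slack.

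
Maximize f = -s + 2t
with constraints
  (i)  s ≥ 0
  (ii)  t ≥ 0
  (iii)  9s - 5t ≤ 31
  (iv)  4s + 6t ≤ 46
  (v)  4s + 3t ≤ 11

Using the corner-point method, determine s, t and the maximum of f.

Corner points and f = -s + 2t:
  (0, 0) → f = 0
  (0, 11/3) → f = 22/3
  (11/4, 0) → f = -11/4

At the optimal vertex, s = 0 and 4s + 3t = 11.
Solving simultaneously gives s = 0, t = 11/3.

s = 0, t = 11/3, maximum f = 22/3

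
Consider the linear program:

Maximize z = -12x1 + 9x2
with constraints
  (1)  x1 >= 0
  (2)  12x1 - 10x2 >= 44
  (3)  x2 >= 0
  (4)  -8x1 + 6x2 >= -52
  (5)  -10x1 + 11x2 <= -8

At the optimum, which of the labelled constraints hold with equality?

(2) and (3)

Extreme points and z = -12x1 + 9x2:
  (11/3, 0) → z = -44
  (101/8, 43/4) → z = -219/4
  (13/2, 0) → z = -78
  (131/7, 114/7) → z = -78

The maximum is at (11/3, 0). Substituting into each constraint, equality holds for (2) and (3); the remaining constraints have slack.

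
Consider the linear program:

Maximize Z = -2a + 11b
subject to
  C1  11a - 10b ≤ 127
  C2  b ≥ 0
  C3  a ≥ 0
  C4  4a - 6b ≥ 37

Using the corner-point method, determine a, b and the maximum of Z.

Feasible corners and Z = -2a + 11b:
  (127/11, 0) → Z = -254/11
  (196/13, 101/26) → Z = 327/26
  (37/4, 0) → Z = -37/2

The binding constraints are 11a - 10b = 127 and 4a - 6b = 37.
Solving simultaneously gives a = 196/13, b = 101/26.

a = 196/13, b = 101/26, maximum Z = 327/26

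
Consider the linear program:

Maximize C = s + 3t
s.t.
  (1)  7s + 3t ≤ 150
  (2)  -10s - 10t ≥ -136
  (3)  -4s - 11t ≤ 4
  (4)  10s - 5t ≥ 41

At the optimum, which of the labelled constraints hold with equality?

Vertices and C = s + 3t:
  (768/35, -292/35) → C = -108/35
  (109/15, 19/3) → C = 394/15
  (431/130, -102/65) → C = -181/130

The maximum is at (109/15, 19/3). Substituting into each constraint, equality holds for (2) and (4); the remaining constraints have slack.

(2) and (4)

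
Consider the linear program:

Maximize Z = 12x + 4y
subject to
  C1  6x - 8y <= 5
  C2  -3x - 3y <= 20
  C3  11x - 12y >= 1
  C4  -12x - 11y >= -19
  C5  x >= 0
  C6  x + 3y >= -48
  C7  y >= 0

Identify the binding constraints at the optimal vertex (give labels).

C1 and C4

Corner points and Z = 12x + 4y:
  (23/18, 1/3) → Z = 50/3
  (5/6, 0) → Z = 10
  (239/265, 197/265) → Z = 3656/265
  (1/11, 0) → Z = 12/11

The maximum is at (23/18, 1/3). Substituting into each constraint, equality holds for C1 and C4; the remaining constraints have slack.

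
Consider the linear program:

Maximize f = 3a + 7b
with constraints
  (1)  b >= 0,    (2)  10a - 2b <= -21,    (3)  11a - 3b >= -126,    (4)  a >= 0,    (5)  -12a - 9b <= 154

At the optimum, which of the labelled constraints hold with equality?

Extreme points and f = 3a + 7b:
  (189/8, 1029/8) → f = 3885/4
  (0, 21/2) → f = 147/2
  (0, 42) → f = 294

The maximum is at (189/8, 1029/8). Substituting into each constraint, equality holds for (2) and (3); the remaining constraints have slack.

(2) and (3)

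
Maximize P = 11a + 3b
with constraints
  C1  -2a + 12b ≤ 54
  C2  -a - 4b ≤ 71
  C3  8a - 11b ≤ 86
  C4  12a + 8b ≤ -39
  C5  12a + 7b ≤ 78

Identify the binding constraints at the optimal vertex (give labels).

Corner points and P = 11a + 3b:
  (-267/5, -22/5) → P = -3003/5
  (-45/8, 57/16) → P = -819/16
  (-437/43, -654/43) → P = -6769/43
  (37/28, -48/7) → P = -169/28

The maximum is at (37/28, -48/7). Substituting into each constraint, equality holds for C3 and C4; the remaining constraints have slack.

C3 and C4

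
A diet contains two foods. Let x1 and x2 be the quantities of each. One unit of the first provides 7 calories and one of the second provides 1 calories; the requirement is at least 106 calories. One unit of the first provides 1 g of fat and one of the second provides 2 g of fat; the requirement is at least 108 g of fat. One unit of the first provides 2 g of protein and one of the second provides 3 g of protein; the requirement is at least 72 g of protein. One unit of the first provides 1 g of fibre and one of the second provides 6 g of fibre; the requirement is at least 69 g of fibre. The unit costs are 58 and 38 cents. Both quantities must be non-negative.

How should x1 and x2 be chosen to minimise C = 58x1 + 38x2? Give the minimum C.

x1 = 8, x2 = 50, minimum C = 2364

Corner points and C = 58x1 + 38x2:
  (0, 106) → C = 4028
  (108, 0) → C = 6264
  (8, 50) → C = 2364
The feasible region is unbounded (it extends along (0, 1), (1, 0)), but C strictly increases along every unbounded feasible direction, so there is no improving ray and the minimum is attained at a vertex.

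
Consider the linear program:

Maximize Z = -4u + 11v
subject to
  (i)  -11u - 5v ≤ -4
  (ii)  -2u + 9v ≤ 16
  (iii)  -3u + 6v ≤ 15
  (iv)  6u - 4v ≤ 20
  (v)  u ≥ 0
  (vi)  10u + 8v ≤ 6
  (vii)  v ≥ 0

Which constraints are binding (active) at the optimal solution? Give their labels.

(i) and (vi)

Corner points and Z = -4u + 11v:
  (1/19, 13/19) → Z = 139/19
  (4/11, 0) → Z = -16/11
  (3/5, 0) → Z = -12/5

The maximum is at (1/19, 13/19). Substituting into each constraint, equality holds for (i) and (vi); the remaining constraints have slack.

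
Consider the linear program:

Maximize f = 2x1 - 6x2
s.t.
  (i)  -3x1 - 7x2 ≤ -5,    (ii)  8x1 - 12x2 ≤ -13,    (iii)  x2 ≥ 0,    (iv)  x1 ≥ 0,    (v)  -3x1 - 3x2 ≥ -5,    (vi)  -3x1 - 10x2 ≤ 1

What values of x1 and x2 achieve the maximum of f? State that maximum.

Vertices and f = 2x1 - 6x2:
  (0, 13/12) → f = -13/2
  (7/20, 79/60) → f = -36/5
  (0, 5/3) → f = -10

x1 = 0, x2 = 13/12, maximum f = -13/2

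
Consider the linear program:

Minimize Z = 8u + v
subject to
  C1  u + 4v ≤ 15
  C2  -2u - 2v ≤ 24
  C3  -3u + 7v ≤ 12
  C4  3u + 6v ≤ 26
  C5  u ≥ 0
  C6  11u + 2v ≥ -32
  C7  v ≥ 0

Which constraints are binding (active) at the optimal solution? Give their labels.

C5 and C7

Feasible corners and Z = 8u + v:
  (110/39, 38/13) → Z = 994/39
  (0, 12/7) → Z = 12/7
  (26/3, 0) → Z = 208/3
  (0, 0) → Z = 0

The minimum is at (0, 0). Substituting into each constraint, equality holds for C5 and C7; the remaining constraints have slack.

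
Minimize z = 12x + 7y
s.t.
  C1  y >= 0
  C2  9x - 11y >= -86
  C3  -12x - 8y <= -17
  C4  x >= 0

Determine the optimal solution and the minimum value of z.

Corner points and z = 12x + 7y:
  (17/12, 0) → z = 17
  (0, 86/11) → z = 602/11
  (0, 17/8) → z = 119/8
The feasible region is unbounded (it extends along (11, 9), (1, 0)), but z strictly increases along every unbounded feasible direction, so there is no improving ray and the minimum is attained at a vertex.

The optimum lies where -12x - 8y = -17 and x = 0.
Solving simultaneously gives x = 0, y = 17/8.

x = 0, y = 17/8, minimum z = 119/8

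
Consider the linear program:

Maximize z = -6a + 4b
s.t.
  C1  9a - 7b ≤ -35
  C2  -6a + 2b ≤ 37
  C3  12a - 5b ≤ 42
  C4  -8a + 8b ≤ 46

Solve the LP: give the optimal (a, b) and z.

Vertices and z = -6a + 4b:
  (-63/8, -41/8) → z = 107/4
  (21/8, 67/8) → z = 71/4
  (-51/8, -5/8) → z = 143/4

At the optimal vertex, -6a + 2b = 37 and -8a + 8b = 46.
Solving simultaneously gives a = -51/8, b = -5/8.

a = -51/8, b = -5/8, maximum z = 143/4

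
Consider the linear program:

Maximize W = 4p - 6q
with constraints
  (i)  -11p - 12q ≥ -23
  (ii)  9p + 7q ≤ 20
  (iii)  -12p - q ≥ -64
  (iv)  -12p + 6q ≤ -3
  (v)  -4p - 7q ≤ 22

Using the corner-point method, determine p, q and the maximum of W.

p = 47/8, q = -13/2, maximum W = 125/2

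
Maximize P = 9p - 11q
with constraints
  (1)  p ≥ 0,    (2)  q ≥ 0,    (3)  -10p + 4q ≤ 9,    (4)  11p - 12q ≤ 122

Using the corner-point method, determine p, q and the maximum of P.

The feasible region is unbounded (it extends along (2, 5), (12, 11)), but P strictly decreases along every unbounded feasible direction, so there is no improving ray and the maximum is attained at a vertex.

The optimum lies where q = 0 and 11p - 12q = 122.
Solving simultaneously gives p = 122/11, q = 0.

p = 122/11, q = 0, maximum P = 1098/11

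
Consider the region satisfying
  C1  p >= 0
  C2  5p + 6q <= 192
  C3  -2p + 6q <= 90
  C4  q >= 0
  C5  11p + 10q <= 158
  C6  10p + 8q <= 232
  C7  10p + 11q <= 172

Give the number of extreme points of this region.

Of the 21 pairwise boundary intersections, those satisfying every inequality are:
  (0, 15)
  (0, 0)
  (21/41, 622/41)
  (158/11, 0)
  (6/7, 104/7)

5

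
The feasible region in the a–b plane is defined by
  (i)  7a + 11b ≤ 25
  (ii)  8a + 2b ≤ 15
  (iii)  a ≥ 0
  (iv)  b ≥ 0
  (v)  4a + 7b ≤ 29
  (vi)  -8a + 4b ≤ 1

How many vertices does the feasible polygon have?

5

Pairwise boundary intersections that survive every other constraint:
  (115/74, 95/74)
  (89/116, 207/116)
  (15/8, 0)
  (0, 0)
  (0, 1/4)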